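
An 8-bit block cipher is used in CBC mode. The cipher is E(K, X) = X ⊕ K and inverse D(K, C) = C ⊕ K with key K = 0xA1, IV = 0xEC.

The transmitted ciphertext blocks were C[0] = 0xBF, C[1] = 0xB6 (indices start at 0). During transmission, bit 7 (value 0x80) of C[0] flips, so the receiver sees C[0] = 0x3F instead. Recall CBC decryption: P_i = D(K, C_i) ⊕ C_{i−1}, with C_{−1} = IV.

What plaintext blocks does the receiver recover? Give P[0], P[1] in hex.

Only C[0] changed, to 0x3F. In CBC, a change in C_i garbles P_i and flips the same bit in P_{i+1}. Decrypting the received ciphertext:
P[0]: D(K, 0x3F) = 0x9E; 0x9E ⊕ 0xEC = 0x72.
P[1]: D(K, 0xB6) = 0x17; 0x17 ⊕ 0x3F = 0x28.
Blocks that differ from the original plaintext: P[0], P[1].

P[0] = 0x72, P[1] = 0x28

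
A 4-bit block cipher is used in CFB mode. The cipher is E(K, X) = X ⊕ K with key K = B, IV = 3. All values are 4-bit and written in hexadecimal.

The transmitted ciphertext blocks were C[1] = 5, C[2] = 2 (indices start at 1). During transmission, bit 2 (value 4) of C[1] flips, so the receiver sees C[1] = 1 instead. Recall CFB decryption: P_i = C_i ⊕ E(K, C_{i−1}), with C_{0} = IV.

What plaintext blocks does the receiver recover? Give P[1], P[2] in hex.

Only C[1] changed, to 1. In CFB, a change in C_i flips the same bit in P_i and garbles P_{i+1}. Decrypting the received ciphertext:
P[1]: E(K, 3) = 8; 1 ⊕ 8 = 9.
P[2]: E(K, 1) = A; 2 ⊕ A = 8.
Blocks that differ from the original plaintext: P[1], P[2].

P[1] = 9, P[2] = 8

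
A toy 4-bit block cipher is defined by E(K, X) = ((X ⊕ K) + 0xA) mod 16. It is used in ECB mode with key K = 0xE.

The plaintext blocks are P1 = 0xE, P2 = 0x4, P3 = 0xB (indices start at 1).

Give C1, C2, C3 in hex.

ECB encryption: C_i = E(K, P_i).
C1: E(K, 0xE) = 0xA.
C2: E(K, 0x4) = 0x4.
C3: E(K, 0xB) = 0xF.

C1 = 0xA, C2 = 0x4, C3 = 0xF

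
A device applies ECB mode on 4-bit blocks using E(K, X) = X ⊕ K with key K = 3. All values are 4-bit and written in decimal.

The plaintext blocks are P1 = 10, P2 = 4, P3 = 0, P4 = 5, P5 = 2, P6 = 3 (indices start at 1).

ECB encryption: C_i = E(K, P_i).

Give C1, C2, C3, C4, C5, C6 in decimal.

C1 = 9, C2 = 7, C3 = 3, C4 = 6, C5 = 1, C6 = 0

C1: E(K, 10) = 9.
C2: E(K, 4) = 7.
C3: E(K, 0) = 3.
C4: E(K, 5) = 6.
C5: E(K, 2) = 1.
C6: E(K, 3) = 0.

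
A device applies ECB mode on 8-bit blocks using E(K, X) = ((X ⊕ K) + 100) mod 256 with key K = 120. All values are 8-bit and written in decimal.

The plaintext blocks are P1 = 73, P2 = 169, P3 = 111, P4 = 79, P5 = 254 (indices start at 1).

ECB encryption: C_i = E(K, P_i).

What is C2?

C2 = 53

C2: E(K, 169) = 53.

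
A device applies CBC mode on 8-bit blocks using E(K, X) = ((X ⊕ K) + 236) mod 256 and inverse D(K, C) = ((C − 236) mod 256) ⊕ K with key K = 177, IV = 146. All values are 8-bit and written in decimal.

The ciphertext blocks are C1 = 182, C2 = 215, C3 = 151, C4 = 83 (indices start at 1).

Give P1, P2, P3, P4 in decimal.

CBC decryption: P_i = D(K, C_i) ⊕ C_{i−1}, with C_{0} = IV.
P1: D(K, 182) = 123; 123 ⊕ 146 = 233.
P2: D(K, 215) = 90; 90 ⊕ 182 = 236.
P3: D(K, 151) = 26; 26 ⊕ 215 = 205.
P4: D(K, 83) = 214; 214 ⊕ 151 = 65.

P1 = 233, P2 = 236, P3 = 205, P4 = 65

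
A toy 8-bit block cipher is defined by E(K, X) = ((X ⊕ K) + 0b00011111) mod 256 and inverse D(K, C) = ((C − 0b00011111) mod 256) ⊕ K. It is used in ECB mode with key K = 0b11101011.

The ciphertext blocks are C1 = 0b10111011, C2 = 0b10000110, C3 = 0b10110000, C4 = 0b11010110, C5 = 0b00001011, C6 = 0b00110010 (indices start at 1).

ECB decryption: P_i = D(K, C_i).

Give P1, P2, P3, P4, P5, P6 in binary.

P1: D(K, 0b10111011) = 0b01110111.
P2: D(K, 0b10000110) = 0b10001100.
P3: D(K, 0b10110000) = 0b01111010.
P4: D(K, 0b11010110) = 0b01011100.
P5: D(K, 0b00001011) = 0b00000111.
P6: D(K, 0b00110010) = 0b11111000.

P1 = 0b01110111, P2 = 0b10001100, P3 = 0b01111010, P4 = 0b01011100, P5 = 0b00000111, P6 = 0b11111000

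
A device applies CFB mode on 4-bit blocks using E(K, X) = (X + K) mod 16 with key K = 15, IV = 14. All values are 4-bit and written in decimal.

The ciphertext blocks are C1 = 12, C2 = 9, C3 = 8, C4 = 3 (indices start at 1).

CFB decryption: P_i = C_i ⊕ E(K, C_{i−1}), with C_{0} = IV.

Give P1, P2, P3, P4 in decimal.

P1: E(K, 14) = 13; 12 ⊕ 13 = 1.
P2: E(K, 12) = 11; 9 ⊕ 11 = 2.
P3: E(K, 9) = 8; 8 ⊕ 8 = 0.
P4: E(K, 8) = 7; 3 ⊕ 7 = 4.

P1 = 1, P2 = 2, P3 = 0, P4 = 4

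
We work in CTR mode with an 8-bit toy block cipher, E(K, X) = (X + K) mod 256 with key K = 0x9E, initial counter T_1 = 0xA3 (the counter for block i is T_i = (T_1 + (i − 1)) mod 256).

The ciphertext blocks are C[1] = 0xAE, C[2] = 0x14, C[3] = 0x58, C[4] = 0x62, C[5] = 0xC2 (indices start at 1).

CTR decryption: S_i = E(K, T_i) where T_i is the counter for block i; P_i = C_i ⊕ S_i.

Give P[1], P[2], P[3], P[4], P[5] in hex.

P[1] = 0xEF, P[2] = 0x56, P[3] = 0x1B, P[4] = 0x26, P[5] = 0x87

P[1]: T = 0xA3, S = E(K, T) = 0x41; 0xAE ⊕ 0x41 = 0xEF.
P[2]: T = 0xA4, S = E(K, T) = 0x42; 0x14 ⊕ 0x42 = 0x56.
P[3]: T = 0xA5, S = E(K, T) = 0x43; 0x58 ⊕ 0x43 = 0x1B.
P[4]: T = 0xA6, S = E(K, T) = 0x44; 0x62 ⊕ 0x44 = 0x26.
P[5]: T = 0xA7, S = E(K, T) = 0x45; 0xC2 ⊕ 0x45 = 0x87.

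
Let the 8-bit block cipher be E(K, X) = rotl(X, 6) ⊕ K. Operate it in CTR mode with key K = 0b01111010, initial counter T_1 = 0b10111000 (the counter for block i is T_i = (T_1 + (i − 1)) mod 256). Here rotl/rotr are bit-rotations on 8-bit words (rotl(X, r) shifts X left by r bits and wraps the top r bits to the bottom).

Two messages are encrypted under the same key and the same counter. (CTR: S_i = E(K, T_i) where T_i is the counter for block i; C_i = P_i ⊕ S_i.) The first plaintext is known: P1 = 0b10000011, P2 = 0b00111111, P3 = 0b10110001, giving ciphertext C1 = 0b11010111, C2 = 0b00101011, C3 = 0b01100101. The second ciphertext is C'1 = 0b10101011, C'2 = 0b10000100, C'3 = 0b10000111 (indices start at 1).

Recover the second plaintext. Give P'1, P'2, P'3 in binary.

P'1 = 0b11111111, P'2 = 0b10010000, P'3 = 0b01010011

In CTR with a reused counter, both messages share the same keystream S_i, so C_i ⊕ C'_i = P_i ⊕ P'_i and thus P'_i = P_i ⊕ C_i ⊕ C'_i.
P'1: 0b10000011 ⊕ 0b11010111 ⊕ 0b10101011 = 0b11111111.
P'2: 0b00111111 ⊕ 0b00101011 ⊕ 0b10000100 = 0b10010000.
P'3: 0b10110001 ⊕ 0b01100101 ⊕ 0b10000111 = 0b01010011.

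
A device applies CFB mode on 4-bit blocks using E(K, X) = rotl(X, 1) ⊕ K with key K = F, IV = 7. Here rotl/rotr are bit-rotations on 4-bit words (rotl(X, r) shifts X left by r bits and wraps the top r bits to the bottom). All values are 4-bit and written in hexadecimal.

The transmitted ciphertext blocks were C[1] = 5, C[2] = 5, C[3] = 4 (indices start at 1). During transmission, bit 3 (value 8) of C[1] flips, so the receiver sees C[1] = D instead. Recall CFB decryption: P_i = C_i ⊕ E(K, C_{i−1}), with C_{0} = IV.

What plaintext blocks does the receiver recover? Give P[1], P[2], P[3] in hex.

P[1] = C, P[2] = 1, P[3] = 1

Only C[1] changed, to D. In CFB, a change in C_i flips the same bit in P_i and garbles P_{i+1}. Decrypting the received ciphertext:
P[1]: E(K, 7) = 1; D ⊕ 1 = C.
P[2]: E(K, D) = 4; 5 ⊕ 4 = 1.
P[3]: E(K, 5) = 5; 4 ⊕ 5 = 1.
Blocks that differ from the original plaintext: P[1], P[2].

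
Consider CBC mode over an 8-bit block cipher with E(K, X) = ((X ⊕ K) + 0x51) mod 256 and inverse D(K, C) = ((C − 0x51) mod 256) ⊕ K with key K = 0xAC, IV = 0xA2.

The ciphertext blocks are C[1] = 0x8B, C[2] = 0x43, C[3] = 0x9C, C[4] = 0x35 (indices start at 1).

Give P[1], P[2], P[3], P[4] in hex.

CBC decryption: P_i = D(K, C_i) ⊕ C_{i−1}, with C_{0} = IV.
P[1]: D(K, 0x8B) = 0x96; 0x96 ⊕ 0xA2 = 0x34.
P[2]: D(K, 0x43) = 0x5E; 0x5E ⊕ 0x8B = 0xD5.
P[3]: D(K, 0x9C) = 0xE7; 0xE7 ⊕ 0x43 = 0xA4.
P[4]: D(K, 0x35) = 0x48; 0x48 ⊕ 0x9C = 0xD4.

P[1] = 0x34, P[2] = 0xD5, P[3] = 0xA4, P[4] = 0xD4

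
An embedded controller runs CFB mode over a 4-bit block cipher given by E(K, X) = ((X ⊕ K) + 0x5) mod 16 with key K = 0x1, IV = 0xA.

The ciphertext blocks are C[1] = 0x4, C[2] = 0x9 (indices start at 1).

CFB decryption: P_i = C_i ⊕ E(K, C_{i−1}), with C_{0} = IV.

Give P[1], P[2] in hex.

P[1]: E(K, 0xA) = 0x0; 0x4 ⊕ 0x0 = 0x4.
P[2]: E(K, 0x4) = 0xA; 0x9 ⊕ 0xA = 0x3.

P[1] = 0x4, P[2] = 0x3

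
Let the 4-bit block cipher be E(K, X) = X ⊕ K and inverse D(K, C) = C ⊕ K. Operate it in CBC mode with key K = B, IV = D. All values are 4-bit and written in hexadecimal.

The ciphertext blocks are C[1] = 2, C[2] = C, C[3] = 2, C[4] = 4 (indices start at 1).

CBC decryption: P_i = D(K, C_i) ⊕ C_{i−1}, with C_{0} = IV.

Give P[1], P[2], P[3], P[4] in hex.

P[1] = 4, P[2] = 5, P[3] = 5, P[4] = D

P[1]: D(K, 2) = 9; 9 ⊕ D = 4.
P[2]: D(K, C) = 7; 7 ⊕ 2 = 5.
P[3]: D(K, 2) = 9; 9 ⊕ C = 5.
P[4]: D(K, 4) = F; F ⊕ 2 = D.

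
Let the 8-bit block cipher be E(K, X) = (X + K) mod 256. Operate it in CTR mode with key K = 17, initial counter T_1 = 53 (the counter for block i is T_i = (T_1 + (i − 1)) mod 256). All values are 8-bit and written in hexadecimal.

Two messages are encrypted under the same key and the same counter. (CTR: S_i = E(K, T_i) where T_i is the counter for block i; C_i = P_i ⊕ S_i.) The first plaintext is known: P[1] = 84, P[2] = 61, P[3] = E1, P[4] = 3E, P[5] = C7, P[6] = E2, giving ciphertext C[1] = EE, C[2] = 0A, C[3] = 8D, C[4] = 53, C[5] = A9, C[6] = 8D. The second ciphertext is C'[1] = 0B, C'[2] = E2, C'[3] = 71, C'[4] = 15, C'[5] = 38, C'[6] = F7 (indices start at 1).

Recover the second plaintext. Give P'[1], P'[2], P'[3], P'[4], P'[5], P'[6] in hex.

P'[1] = 61, P'[2] = 89, P'[3] = 1D, P'[4] = 78, P'[5] = 56, P'[6] = 98

In CTR with a reused counter, both messages share the same keystream S_i, so C_i ⊕ C'_i = P_i ⊕ P'_i and thus P'_i = P_i ⊕ C_i ⊕ C'_i.
P'[1]: 84 ⊕ EE ⊕ 0B = 61.
P'[2]: 61 ⊕ 0A ⊕ E2 = 89.
P'[3]: E1 ⊕ 8D ⊕ 71 = 1D.
P'[4]: 3E ⊕ 53 ⊕ 15 = 78.
P'[5]: C7 ⊕ A9 ⊕ 38 = 56.
P'[6]: E2 ⊕ 8D ⊕ F7 = 98.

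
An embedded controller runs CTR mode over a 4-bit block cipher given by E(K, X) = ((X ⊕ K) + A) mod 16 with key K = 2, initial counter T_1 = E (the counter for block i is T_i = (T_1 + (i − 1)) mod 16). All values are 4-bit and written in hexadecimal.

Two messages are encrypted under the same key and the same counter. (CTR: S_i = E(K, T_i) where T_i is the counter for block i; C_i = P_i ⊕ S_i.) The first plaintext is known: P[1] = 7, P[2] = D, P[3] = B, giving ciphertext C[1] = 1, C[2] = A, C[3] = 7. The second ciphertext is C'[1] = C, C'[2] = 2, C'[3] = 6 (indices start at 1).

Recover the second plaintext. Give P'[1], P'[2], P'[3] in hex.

In CTR with a reused counter, both messages share the same keystream S_i, so C_i ⊕ C'_i = P_i ⊕ P'_i and thus P'_i = P_i ⊕ C_i ⊕ C'_i.
P'[1]: 7 ⊕ 1 ⊕ C = A.
P'[2]: D ⊕ A ⊕ 2 = 5.
P'[3]: B ⊕ 7 ⊕ 6 = A.

P'[1] = A, P'[2] = 5, P'[3] = A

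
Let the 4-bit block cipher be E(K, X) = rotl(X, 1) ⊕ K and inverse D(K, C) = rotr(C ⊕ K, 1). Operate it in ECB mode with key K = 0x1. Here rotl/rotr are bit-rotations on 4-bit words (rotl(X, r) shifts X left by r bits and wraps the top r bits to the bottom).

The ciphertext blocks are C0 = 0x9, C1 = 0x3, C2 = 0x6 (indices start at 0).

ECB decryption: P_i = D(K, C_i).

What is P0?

P0: D(K, 0x9) = 0x4.

P0 = 0x4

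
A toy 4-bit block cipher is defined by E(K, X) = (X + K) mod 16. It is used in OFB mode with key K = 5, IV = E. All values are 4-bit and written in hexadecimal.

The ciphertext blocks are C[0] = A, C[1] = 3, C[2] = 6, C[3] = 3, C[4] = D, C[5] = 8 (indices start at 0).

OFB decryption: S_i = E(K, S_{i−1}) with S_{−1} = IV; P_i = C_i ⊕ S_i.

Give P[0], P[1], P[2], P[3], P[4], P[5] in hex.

P[0] = 9, P[1] = B, P[2] = B, P[3] = 1, P[4] = A, P[5] = 4

P[0]: S = E(K, E) = 3; A ⊕ 3 = 9.
P[1]: S = E(K, 3) = 8; 3 ⊕ 8 = B.
P[2]: S = E(K, 8) = D; 6 ⊕ D = B.
P[3]: S = E(K, D) = 2; 3 ⊕ 2 = 1.
P[4]: S = E(K, 2) = 7; D ⊕ 7 = A.
P[5]: S = E(K, 7) = C; 8 ⊕ C = 4.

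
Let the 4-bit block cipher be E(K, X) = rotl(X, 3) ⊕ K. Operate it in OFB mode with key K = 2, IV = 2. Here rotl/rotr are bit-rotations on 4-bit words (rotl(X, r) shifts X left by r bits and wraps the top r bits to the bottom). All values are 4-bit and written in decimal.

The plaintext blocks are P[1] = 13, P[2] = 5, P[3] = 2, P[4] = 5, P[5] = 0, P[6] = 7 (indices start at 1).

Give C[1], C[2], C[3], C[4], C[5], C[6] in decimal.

OFB encryption: S_i = E(K, S_{i−1}) with S_{0} = IV; C_i = P_i ⊕ S_i.
C[1]: S = E(K, 2) = 3; 13 ⊕ 3 = 14.
C[2]: S = E(K, 3) = 11; 5 ⊕ 11 = 14.
C[3]: S = E(K, 11) = 15; 2 ⊕ 15 = 13.
C[4]: S = E(K, 15) = 13; 5 ⊕ 13 = 8.
C[5]: S = E(K, 13) = 12; 0 ⊕ 12 = 12.
C[6]: S = E(K, 12) = 4; 7 ⊕ 4 = 3.

C[1] = 14, C[2] = 14, C[3] = 13, C[4] = 8, C[5] = 12, C[6] = 3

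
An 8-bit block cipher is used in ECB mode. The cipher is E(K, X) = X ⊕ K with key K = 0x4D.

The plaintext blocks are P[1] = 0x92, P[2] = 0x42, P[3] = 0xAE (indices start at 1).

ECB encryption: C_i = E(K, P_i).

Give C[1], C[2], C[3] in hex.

C[1] = 0xDF, C[2] = 0x0F, C[3] = 0xE3

C[1]: E(K, 0x92) = 0xDF.
C[2]: E(K, 0x42) = 0x0F.
C[3]: E(K, 0xAE) = 0xE3.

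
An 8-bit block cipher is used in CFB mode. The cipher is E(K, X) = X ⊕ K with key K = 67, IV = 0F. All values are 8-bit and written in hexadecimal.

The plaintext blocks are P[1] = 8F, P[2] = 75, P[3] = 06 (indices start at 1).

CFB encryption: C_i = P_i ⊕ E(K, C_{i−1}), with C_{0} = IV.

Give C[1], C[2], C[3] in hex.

C[1]: E(K, 0F) = 68; 8F ⊕ 68 = E7.
C[2]: E(K, E7) = 80; 75 ⊕ 80 = F5.
C[3]: E(K, F5) = 92; 06 ⊕ 92 = 94.

C[1] = E7, C[2] = F5, C[3] = 94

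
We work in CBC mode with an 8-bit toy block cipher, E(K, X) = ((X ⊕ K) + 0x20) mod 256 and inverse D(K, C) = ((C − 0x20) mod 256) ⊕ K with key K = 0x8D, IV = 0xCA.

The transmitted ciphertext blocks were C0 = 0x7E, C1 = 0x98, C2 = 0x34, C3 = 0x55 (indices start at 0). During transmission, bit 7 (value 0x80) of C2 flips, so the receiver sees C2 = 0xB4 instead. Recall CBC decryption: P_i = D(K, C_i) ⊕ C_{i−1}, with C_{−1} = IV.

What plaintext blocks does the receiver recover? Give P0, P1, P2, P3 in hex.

Only C2 changed, to 0xB4. In CBC, a change in C_i garbles P_i and flips the same bit in P_{i+1}. Decrypting the received ciphertext:
P0: D(K, 0x7E) = 0xD3; 0xD3 ⊕ 0xCA = 0x19.
P1: D(K, 0x98) = 0xF5; 0xF5 ⊕ 0x7E = 0x8B.
P2: D(K, 0xB4) = 0x19; 0x19 ⊕ 0x98 = 0x81.
P3: D(K, 0x55) = 0xB8; 0xB8 ⊕ 0xB4 = 0x0C.
Blocks that differ from the original plaintext: P2, P3.

P0 = 0x19, P1 = 0x8B, P2 = 0x81, P3 = 0x0C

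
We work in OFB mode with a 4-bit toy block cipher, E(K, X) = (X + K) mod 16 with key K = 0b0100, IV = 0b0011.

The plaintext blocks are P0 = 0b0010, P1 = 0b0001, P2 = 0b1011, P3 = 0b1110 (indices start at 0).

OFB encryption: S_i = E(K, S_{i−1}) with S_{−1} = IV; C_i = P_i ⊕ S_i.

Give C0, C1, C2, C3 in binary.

C0: S = E(K, 0b0011) = 0b0111; 0b0010 ⊕ 0b0111 = 0b0101.
C1: S = E(K, 0b0111) = 0b1011; 0b0001 ⊕ 0b1011 = 0b1010.
C2: S = E(K, 0b1011) = 0b1111; 0b1011 ⊕ 0b1111 = 0b0100.
C3: S = E(K, 0b1111) = 0b0011; 0b1110 ⊕ 0b0011 = 0b1101.

C0 = 0b0101, C1 = 0b1010, C2 = 0b0100, C3 = 0b1101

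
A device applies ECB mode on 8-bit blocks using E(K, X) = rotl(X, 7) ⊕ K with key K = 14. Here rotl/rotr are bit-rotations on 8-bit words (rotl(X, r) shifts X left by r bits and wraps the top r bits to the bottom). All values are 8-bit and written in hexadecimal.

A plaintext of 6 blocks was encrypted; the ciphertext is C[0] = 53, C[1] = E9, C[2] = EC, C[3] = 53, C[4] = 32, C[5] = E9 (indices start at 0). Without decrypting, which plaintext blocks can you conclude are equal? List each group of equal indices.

ECB encrypts each block independently with the same key, so equal ciphertext blocks imply equal plaintext blocks.
C[0] = C[3] = 53, so P[0] = P[3].
C[1] = C[5] = E9, so P[1] = P[5].

P[0] = P[3]; P[1] = P[5]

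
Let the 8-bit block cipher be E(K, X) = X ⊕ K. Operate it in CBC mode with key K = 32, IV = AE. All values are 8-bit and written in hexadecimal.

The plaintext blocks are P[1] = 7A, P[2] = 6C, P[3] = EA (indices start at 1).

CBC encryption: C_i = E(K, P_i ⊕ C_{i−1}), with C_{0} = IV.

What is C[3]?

C[1]: P[1] ⊕ AE = D4; E(K, D4) = E6.
C[2]: P[2] ⊕ E6 = 8A; E(K, 8A) = B8.
C[3]: P[3] ⊕ B8 = 52; E(K, 52) = 60.

C[3] = 60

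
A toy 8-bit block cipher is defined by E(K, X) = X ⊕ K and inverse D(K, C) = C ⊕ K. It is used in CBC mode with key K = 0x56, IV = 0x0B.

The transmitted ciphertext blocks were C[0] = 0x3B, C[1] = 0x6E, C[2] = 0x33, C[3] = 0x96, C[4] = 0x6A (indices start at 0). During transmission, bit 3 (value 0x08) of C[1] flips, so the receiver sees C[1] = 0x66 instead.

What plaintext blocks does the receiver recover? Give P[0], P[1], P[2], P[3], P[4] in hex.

CBC decryption: P_i = D(K, C_i) ⊕ C_{i−1}, with C_{−1} = IV.
Only C[1] changed, to 0x66. In CBC, a change in C_i garbles P_i and flips the same bit in P_{i+1}. Decrypting the received ciphertext:
P[0]: D(K, 0x3B) = 0x6D; 0x6D ⊕ 0x0B = 0x66.
P[1]: D(K, 0x66) = 0x30; 0x30 ⊕ 0x3B = 0x0B.
P[2]: D(K, 0x33) = 0x65; 0x65 ⊕ 0x66 = 0x03.
P[3]: D(K, 0x96) = 0xC0; 0xC0 ⊕ 0x33 = 0xF3.
P[4]: D(K, 0x6A) = 0x3C; 0x3C ⊕ 0x96 = 0xAA.
Blocks that differ from the original plaintext: P[1], P[2].

P[0] = 0x66, P[1] = 0x0B, P[2] = 0x03, P[3] = 0xF3, P[4] = 0xAA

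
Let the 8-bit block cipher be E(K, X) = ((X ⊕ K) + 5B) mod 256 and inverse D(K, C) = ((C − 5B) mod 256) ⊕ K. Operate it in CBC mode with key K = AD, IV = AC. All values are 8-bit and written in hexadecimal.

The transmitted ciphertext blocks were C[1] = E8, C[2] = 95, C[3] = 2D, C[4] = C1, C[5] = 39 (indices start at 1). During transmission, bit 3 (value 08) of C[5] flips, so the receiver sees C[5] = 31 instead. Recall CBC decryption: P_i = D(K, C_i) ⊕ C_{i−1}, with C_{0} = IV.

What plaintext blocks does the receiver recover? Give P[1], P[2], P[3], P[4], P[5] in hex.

P[1] = 8C, P[2] = 7F, P[3] = EA, P[4] = E6, P[5] = BA

Only C[5] changed, to 31. In CBC, a change in C_i garbles P_i and flips the same bit in P_{i+1}. Decrypting the received ciphertext:
P[1]: D(K, E8) = 20; 20 ⊕ AC = 8C.
P[2]: D(K, 95) = 97; 97 ⊕ E8 = 7F.
P[3]: D(K, 2D) = 7F; 7F ⊕ 95 = EA.
P[4]: D(K, C1) = CB; CB ⊕ 2D = E6.
P[5]: D(K, 31) = 7B; 7B ⊕ C1 = BA.
Blocks that differ from the original plaintext: P[5].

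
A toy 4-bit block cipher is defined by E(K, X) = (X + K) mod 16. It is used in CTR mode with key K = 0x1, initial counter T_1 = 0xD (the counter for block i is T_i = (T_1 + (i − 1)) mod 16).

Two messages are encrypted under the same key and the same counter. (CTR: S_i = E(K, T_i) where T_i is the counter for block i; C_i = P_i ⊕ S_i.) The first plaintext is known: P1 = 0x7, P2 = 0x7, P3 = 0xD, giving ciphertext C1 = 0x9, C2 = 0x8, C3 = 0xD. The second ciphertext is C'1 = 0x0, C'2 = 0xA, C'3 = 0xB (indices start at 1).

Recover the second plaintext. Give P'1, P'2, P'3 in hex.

In CTR with a reused counter, both messages share the same keystream S_i, so C_i ⊕ C'_i = P_i ⊕ P'_i and thus P'_i = P_i ⊕ C_i ⊕ C'_i.
P'1: 0x7 ⊕ 0x9 ⊕ 0x0 = 0xE.
P'2: 0x7 ⊕ 0x8 ⊕ 0xA = 0x5.
P'3: 0xD ⊕ 0xD ⊕ 0xB = 0xB.

P'1 = 0xE, P'2 = 0x5, P'3 = 0xB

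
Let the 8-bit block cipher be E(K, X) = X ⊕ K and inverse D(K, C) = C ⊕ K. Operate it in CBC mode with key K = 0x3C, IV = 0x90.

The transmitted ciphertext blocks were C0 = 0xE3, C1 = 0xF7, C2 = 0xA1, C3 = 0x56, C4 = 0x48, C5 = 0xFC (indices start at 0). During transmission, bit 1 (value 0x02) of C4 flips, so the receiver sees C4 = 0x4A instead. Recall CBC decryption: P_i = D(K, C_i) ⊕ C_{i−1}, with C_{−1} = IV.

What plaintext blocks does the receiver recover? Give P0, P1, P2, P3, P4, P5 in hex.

Only C4 changed, to 0x4A. In CBC, a change in C_i garbles P_i and flips the same bit in P_{i+1}. Decrypting the received ciphertext:
P0: D(K, 0xE3) = 0xDF; 0xDF ⊕ 0x90 = 0x4F.
P1: D(K, 0xF7) = 0xCB; 0xCB ⊕ 0xE3 = 0x28.
P2: D(K, 0xA1) = 0x9D; 0x9D ⊕ 0xF7 = 0x6A.
P3: D(K, 0x56) = 0x6A; 0x6A ⊕ 0xA1 = 0xCB.
P4: D(K, 0x4A) = 0x76; 0x76 ⊕ 0x56 = 0x20.
P5: D(K, 0xFC) = 0xC0; 0xC0 ⊕ 0x4A = 0x8A.
Blocks that differ from the original plaintext: P4, P5.

P0 = 0x4F, P1 = 0x28, P2 = 0x6A, P3 = 0xCB, P4 = 0x20, P5 = 0x8A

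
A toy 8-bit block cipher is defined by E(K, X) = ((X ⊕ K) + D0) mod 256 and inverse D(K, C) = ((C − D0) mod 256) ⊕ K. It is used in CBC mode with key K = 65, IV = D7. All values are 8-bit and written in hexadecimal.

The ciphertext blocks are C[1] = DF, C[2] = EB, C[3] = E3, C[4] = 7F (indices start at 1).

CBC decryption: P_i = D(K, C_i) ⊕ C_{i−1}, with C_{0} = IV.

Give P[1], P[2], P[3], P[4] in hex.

P[1] = BD, P[2] = A1, P[3] = 9D, P[4] = 29

P[1]: D(K, DF) = 6A; 6A ⊕ D7 = BD.
P[2]: D(K, EB) = 7E; 7E ⊕ DF = A1.
P[3]: D(K, E3) = 76; 76 ⊕ EB = 9D.
P[4]: D(K, 7F) = CA; CA ⊕ E3 = 29.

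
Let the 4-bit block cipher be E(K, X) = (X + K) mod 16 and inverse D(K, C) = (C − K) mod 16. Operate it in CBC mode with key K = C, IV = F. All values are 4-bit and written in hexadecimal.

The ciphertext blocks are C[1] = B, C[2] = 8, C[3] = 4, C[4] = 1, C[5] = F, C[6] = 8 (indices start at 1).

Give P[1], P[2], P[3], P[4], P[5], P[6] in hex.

P[1] = 0, P[2] = 7, P[3] = 0, P[4] = 1, P[5] = 2, P[6] = 3

CBC decryption: P_i = D(K, C_i) ⊕ C_{i−1}, with C_{0} = IV.
P[1]: D(K, B) = F; F ⊕ F = 0.
P[2]: D(K, 8) = C; C ⊕ B = 7.
P[3]: D(K, 4) = 8; 8 ⊕ 8 = 0.
P[4]: D(K, 1) = 5; 5 ⊕ 4 = 1.
P[5]: D(K, F) = 3; 3 ⊕ 1 = 2.
P[6]: D(K, 8) = C; C ⊕ F = 3.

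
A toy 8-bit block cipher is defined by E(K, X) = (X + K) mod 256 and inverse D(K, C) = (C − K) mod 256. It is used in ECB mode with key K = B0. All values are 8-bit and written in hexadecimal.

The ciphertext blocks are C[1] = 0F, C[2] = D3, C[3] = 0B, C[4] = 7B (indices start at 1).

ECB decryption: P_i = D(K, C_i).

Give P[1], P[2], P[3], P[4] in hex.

P[1]: D(K, 0F) = 5F.
P[2]: D(K, D3) = 23.
P[3]: D(K, 0B) = 5B.
P[4]: D(K, 7B) = CB.

P[1] = 5F, P[2] = 23, P[3] = 5B, P[4] = CB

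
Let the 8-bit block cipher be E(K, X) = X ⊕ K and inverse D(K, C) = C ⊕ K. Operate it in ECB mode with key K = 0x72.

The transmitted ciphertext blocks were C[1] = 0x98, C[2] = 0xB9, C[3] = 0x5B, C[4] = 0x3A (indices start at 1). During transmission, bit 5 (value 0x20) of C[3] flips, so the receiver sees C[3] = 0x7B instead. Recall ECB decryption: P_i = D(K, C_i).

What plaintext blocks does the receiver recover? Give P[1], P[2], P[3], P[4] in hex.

Only C[3] changed, to 0x7B. In ECB, a change in C_i affects only P_i. Decrypting the received ciphertext:
P[1]: D(K, 0x98) = 0xEA.
P[2]: D(K, 0xB9) = 0xCB.
P[3]: D(K, 0x7B) = 0x09.
P[4]: D(K, 0x3A) = 0x48.
Blocks that differ from the original plaintext: P[3].

P[1] = 0xEA, P[2] = 0xCB, P[3] = 0x09, P[4] = 0x48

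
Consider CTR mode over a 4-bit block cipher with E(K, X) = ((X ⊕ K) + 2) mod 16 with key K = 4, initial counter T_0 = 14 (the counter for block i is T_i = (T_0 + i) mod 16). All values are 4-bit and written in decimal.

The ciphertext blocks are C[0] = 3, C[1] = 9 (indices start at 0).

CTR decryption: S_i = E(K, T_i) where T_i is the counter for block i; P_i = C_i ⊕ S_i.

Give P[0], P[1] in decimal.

P[0]: T = 14, S = E(K, T) = 12; 3 ⊕ 12 = 15.
P[1]: T = 15, S = E(K, T) = 13; 9 ⊕ 13 = 4.

P[0] = 15, P[1] = 4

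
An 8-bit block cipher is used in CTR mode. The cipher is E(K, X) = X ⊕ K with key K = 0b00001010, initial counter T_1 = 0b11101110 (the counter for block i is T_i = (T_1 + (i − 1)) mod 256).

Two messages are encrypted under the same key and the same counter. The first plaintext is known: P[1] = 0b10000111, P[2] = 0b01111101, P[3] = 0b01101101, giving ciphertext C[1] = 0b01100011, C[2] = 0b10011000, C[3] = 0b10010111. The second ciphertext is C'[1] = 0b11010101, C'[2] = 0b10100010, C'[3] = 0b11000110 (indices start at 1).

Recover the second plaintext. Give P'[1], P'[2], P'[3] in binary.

P'[1] = 0b00110001, P'[2] = 0b01000111, P'[3] = 0b00111100

In CTR with a reused counter, both messages share the same keystream S_i, so C_i ⊕ C'_i = P_i ⊕ P'_i and thus P'_i = P_i ⊕ C_i ⊕ C'_i.
P'[1]: 0b10000111 ⊕ 0b01100011 ⊕ 0b11010101 = 0b00110001.
P'[2]: 0b01111101 ⊕ 0b10011000 ⊕ 0b10100010 = 0b01000111.
P'[3]: 0b01101101 ⊕ 0b10010111 ⊕ 0b11000110 = 0b00111100.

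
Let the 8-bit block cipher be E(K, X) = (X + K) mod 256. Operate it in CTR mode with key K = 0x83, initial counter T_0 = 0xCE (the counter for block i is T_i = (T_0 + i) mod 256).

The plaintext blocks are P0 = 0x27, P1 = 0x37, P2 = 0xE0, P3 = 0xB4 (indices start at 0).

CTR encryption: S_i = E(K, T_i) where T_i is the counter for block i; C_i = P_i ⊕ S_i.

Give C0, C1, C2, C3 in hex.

C0: T = 0xCE, S = E(K, T) = 0x51; 0x27 ⊕ 0x51 = 0x76.
C1: T = 0xCF, S = E(K, T) = 0x52; 0x37 ⊕ 0x52 = 0x65.
C2: T = 0xD0, S = E(K, T) = 0x53; 0xE0 ⊕ 0x53 = 0xB3.
C3: T = 0xD1, S = E(K, T) = 0x54; 0xB4 ⊕ 0x54 = 0xE0.

C0 = 0x76, C1 = 0x65, C2 = 0xB3, C3 = 0xE0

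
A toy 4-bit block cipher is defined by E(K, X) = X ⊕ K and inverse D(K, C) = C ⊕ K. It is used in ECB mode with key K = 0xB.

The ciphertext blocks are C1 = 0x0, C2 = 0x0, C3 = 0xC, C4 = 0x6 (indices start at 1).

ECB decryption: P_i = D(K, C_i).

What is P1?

P1: D(K, 0x0) = 0xB.

P1 = 0xB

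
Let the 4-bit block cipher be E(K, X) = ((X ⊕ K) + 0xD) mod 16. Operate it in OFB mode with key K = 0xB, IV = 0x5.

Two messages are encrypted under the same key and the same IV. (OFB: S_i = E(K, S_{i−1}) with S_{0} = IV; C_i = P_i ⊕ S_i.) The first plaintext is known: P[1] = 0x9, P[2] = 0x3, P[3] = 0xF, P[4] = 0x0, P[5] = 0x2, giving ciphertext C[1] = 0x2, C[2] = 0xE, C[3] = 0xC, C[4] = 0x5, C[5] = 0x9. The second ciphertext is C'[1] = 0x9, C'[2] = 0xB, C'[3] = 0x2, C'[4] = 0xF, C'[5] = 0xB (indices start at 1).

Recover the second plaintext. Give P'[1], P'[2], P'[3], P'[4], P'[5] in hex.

In OFB with a reused IV, both messages share the same keystream S_i, so C_i ⊕ C'_i = P_i ⊕ P'_i and thus P'_i = P_i ⊕ C_i ⊕ C'_i.
P'[1]: 0x9 ⊕ 0x2 ⊕ 0x9 = 0x2.
P'[2]: 0x3 ⊕ 0xE ⊕ 0xB = 0x6.
P'[3]: 0xF ⊕ 0xC ⊕ 0x2 = 0x1.
P'[4]: 0x0 ⊕ 0x5 ⊕ 0xF = 0xA.
P'[5]: 0x2 ⊕ 0x9 ⊕ 0xB = 0x0.

P'[1] = 0x2, P'[2] = 0x6, P'[3] = 0x1, P'[4] = 0xA, P'[5] = 0x0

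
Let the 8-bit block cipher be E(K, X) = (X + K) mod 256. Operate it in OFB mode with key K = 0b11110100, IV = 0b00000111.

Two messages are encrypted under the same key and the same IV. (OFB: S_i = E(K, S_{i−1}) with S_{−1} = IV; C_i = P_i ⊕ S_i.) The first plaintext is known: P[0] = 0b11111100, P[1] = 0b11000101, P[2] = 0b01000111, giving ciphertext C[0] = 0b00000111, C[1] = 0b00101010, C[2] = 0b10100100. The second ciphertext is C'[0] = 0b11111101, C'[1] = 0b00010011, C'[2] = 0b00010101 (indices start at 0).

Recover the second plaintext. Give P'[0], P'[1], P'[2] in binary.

P'[0] = 0b00000110, P'[1] = 0b11111100, P'[2] = 0b11110110

In OFB with a reused IV, both messages share the same keystream S_i, so C_i ⊕ C'_i = P_i ⊕ P'_i and thus P'_i = P_i ⊕ C_i ⊕ C'_i.
P'[0]: 0b11111100 ⊕ 0b00000111 ⊕ 0b11111101 = 0b00000110.
P'[1]: 0b11000101 ⊕ 0b00101010 ⊕ 0b00010011 = 0b11111100.
P'[2]: 0b01000111 ⊕ 0b10100100 ⊕ 0b00010101 = 0b11110110.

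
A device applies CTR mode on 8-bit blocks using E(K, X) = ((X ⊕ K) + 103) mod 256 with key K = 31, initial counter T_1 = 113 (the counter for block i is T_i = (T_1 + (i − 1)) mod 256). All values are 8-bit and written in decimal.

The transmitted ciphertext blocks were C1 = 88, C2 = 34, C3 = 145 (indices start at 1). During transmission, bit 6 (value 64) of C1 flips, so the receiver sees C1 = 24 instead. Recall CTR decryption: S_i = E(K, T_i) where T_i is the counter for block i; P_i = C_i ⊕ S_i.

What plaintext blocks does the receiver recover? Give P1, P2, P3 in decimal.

P1 = 205, P2 = 246, P3 = 66

Only C1 changed, to 24. In CTR, a change in C_i flips the same bit in P_i only; the keystream is unaffected. Decrypting the received ciphertext:
P1: T = 113, S = E(K, T) = 213; 24 ⊕ 213 = 205.
P2: T = 114, S = E(K, T) = 212; 34 ⊕ 212 = 246.
P3: T = 115, S = E(K, T) = 211; 145 ⊕ 211 = 66.
Blocks that differ from the original plaintext: P1.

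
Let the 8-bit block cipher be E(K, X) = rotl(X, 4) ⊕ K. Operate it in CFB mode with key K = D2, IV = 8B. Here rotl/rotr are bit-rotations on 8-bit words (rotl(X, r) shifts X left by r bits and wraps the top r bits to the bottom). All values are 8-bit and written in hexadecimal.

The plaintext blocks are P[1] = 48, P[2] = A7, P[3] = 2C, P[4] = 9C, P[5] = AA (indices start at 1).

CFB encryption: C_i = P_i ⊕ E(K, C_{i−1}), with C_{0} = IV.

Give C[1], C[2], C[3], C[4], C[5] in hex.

C[1]: E(K, 8B) = 6A; 48 ⊕ 6A = 22.
C[2]: E(K, 22) = F0; A7 ⊕ F0 = 57.
C[3]: E(K, 57) = A7; 2C ⊕ A7 = 8B.
C[4]: E(K, 8B) = 6A; 9C ⊕ 6A = F6.
C[5]: E(K, F6) = BD; AA ⊕ BD = 17.

C[1] = 22, C[2] = 57, C[3] = 8B, C[4] = F6, C[5] = 17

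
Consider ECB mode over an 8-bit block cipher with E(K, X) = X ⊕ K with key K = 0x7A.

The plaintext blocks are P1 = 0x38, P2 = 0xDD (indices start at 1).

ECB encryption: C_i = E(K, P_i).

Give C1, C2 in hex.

C1 = 0x42, C2 = 0xA7

C1: E(K, 0x38) = 0x42.
C2: E(K, 0xDD) = 0xA7.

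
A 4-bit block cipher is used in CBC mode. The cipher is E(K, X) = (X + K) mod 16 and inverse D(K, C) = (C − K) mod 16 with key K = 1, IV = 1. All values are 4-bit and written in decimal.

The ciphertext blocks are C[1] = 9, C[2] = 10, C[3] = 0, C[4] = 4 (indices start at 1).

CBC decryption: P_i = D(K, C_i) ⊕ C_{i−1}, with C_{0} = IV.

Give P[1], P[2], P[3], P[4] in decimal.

P[1] = 9, P[2] = 0, P[3] = 5, P[4] = 3

P[1]: D(K, 9) = 8; 8 ⊕ 1 = 9.
P[2]: D(K, 10) = 9; 9 ⊕ 9 = 0.
P[3]: D(K, 0) = 15; 15 ⊕ 10 = 5.
P[4]: D(K, 4) = 3; 3 ⊕ 0 = 3.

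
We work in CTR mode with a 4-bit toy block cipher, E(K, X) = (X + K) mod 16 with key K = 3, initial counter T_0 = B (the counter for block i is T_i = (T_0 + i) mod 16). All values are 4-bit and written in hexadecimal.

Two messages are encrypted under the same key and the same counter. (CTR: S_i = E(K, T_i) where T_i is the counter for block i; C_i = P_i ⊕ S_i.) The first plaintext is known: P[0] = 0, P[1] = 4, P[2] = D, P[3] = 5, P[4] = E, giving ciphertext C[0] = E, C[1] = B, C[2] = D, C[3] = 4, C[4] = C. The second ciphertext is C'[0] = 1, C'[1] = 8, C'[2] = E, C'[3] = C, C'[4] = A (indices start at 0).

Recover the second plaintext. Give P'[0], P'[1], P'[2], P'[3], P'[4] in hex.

P'[0] = F, P'[1] = 7, P'[2] = E, P'[3] = D, P'[4] = 8

In CTR with a reused counter, both messages share the same keystream S_i, so C_i ⊕ C'_i = P_i ⊕ P'_i and thus P'_i = P_i ⊕ C_i ⊕ C'_i.
P'[0]: 0 ⊕ E ⊕ 1 = F.
P'[1]: 4 ⊕ B ⊕ 8 = 7.
P'[2]: D ⊕ D ⊕ E = E.
P'[3]: 5 ⊕ 4 ⊕ C = D.
P'[4]: E ⊕ C ⊕ A = 8.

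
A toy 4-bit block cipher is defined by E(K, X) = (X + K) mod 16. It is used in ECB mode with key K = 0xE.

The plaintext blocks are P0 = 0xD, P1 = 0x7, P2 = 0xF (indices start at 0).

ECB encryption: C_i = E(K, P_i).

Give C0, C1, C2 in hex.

C0 = 0xB, C1 = 0x5, C2 = 0xD

C0: E(K, 0xD) = 0xB.
C1: E(K, 0x7) = 0x5.
C2: E(K, 0xF) = 0xD.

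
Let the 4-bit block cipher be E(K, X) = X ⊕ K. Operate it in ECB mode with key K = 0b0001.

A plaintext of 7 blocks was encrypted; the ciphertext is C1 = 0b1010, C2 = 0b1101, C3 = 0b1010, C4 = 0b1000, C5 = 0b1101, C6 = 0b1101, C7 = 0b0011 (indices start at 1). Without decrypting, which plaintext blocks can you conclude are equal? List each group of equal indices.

P1 = P3; P2 = P5 = P6

ECB encrypts each block independently with the same key, so equal ciphertext blocks imply equal plaintext blocks.
C1 = C3 = 0b1010, so P1 = P3.
C2 = C5 = C6 = 0b1101, so P2 = P5 = P6.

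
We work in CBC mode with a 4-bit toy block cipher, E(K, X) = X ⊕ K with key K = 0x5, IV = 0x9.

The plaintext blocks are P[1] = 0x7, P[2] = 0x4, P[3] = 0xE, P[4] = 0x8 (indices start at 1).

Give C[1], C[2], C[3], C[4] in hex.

CBC encryption: C_i = E(K, P_i ⊕ C_{i−1}), with C_{0} = IV.
C[1]: P[1] ⊕ 0x9 = 0xE; E(K, 0xE) = 0xB.
C[2]: P[2] ⊕ 0xB = 0xF; E(K, 0xF) = 0xA.
C[3]: P[3] ⊕ 0xA = 0x4; E(K, 0x4) = 0x1.
C[4]: P[4] ⊕ 0x1 = 0x9; E(K, 0x9) = 0xC.

C[1] = 0xB, C[2] = 0xA, C[3] = 0x1, C[4] = 0xC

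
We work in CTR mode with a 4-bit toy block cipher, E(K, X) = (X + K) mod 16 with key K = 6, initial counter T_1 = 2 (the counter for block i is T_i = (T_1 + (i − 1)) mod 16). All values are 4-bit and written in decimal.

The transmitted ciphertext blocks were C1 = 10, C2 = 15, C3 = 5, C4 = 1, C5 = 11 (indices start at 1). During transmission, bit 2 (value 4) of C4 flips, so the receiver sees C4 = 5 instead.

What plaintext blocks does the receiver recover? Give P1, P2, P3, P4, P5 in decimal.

CTR decryption: S_i = E(K, T_i) where T_i is the counter for block i; P_i = C_i ⊕ S_i.
Only C4 changed, to 5. In CTR, a change in C_i flips the same bit in P_i only; the keystream is unaffected. Decrypting the received ciphertext:
P1: T = 2, S = E(K, T) = 8; 10 ⊕ 8 = 2.
P2: T = 3, S = E(K, T) = 9; 15 ⊕ 9 = 6.
P3: T = 4, S = E(K, T) = 10; 5 ⊕ 10 = 15.
P4: T = 5, S = E(K, T) = 11; 5 ⊕ 11 = 14.
P5: T = 6, S = E(K, T) = 12; 11 ⊕ 12 = 7.
Blocks that differ from the original plaintext: P4.

P1 = 2, P2 = 6, P3 = 15, P4 = 14, P5 = 7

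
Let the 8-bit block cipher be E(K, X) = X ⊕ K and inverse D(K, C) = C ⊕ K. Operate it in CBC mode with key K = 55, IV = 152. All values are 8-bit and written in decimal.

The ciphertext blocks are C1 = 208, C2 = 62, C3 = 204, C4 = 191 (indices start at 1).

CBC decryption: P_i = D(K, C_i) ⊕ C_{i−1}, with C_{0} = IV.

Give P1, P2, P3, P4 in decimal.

P1: D(K, 208) = 231; 231 ⊕ 152 = 127.
P2: D(K, 62) = 9; 9 ⊕ 208 = 217.
P3: D(K, 204) = 251; 251 ⊕ 62 = 197.
P4: D(K, 191) = 136; 136 ⊕ 204 = 68.

P1 = 127, P2 = 217, P3 = 197, P4 = 68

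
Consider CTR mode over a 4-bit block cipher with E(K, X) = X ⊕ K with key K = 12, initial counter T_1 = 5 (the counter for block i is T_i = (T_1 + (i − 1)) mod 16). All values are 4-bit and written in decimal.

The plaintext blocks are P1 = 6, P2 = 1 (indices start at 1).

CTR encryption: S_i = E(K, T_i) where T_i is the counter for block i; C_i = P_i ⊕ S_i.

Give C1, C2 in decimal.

C1 = 15, C2 = 11

C1: T = 5, S = E(K, T) = 9; 6 ⊕ 9 = 15.
C2: T = 6, S = E(K, T) = 10; 1 ⊕ 10 = 11.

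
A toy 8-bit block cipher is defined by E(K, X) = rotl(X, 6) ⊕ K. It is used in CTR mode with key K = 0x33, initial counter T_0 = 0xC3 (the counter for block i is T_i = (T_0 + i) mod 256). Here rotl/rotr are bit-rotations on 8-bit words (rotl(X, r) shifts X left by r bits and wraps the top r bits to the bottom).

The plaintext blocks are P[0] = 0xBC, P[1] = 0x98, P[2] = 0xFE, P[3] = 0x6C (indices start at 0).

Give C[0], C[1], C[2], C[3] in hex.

C[0] = 0x7F, C[1] = 0x9A, C[2] = 0xBC, C[3] = 0xEE

CTR encryption: S_i = E(K, T_i) where T_i is the counter for block i; C_i = P_i ⊕ S_i.
C[0]: T = 0xC3, S = E(K, T) = 0xC3; 0xBC ⊕ 0xC3 = 0x7F.
C[1]: T = 0xC4, S = E(K, T) = 0x02; 0x98 ⊕ 0x02 = 0x9A.
C[2]: T = 0xC5, S = E(K, T) = 0x42; 0xFE ⊕ 0x42 = 0xBC.
C[3]: T = 0xC6, S = E(K, T) = 0x82; 0x6C ⊕ 0x82 = 0xEE.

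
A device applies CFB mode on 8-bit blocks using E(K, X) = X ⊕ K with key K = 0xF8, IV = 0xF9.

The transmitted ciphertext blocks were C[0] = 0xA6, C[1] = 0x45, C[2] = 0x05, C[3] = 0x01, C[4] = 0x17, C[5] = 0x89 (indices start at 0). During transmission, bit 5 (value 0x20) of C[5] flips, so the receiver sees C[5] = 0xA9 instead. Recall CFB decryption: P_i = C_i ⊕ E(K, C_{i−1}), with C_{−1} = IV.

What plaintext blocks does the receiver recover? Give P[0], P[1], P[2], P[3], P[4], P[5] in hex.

Only C[5] changed, to 0xA9. In CFB, a change in C_i flips the same bit in P_i and garbles P_{i+1}. Decrypting the received ciphertext:
P[0]: E(K, 0xF9) = 0x01; 0xA6 ⊕ 0x01 = 0xA7.
P[1]: E(K, 0xA6) = 0x5E; 0x45 ⊕ 0x5E = 0x1B.
P[2]: E(K, 0x45) = 0xBD; 0x05 ⊕ 0xBD = 0xB8.
P[3]: E(K, 0x05) = 0xFD; 0x01 ⊕ 0xFD = 0xFC.
P[4]: E(K, 0x01) = 0xF9; 0x17 ⊕ 0xF9 = 0xEE.
P[5]: E(K, 0x17) = 0xEF; 0xA9 ⊕ 0xEF = 0x46.
Blocks that differ from the original plaintext: P[5].

P[0] = 0xA7, P[1] = 0x1B, P[2] = 0xB8, P[3] = 0xFC, P[4] = 0xEE, P[5] = 0x46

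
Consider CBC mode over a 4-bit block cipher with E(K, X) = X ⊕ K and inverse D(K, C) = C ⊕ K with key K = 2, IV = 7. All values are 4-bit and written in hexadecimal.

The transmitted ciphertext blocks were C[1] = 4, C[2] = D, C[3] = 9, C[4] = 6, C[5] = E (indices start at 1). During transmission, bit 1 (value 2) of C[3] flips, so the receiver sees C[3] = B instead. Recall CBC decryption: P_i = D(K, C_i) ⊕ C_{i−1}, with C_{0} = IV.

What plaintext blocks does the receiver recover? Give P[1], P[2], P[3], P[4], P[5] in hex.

Only C[3] changed, to B. In CBC, a change in C_i garbles P_i and flips the same bit in P_{i+1}. Decrypting the received ciphertext:
P[1]: D(K, 4) = 6; 6 ⊕ 7 = 1.
P[2]: D(K, D) = F; F ⊕ 4 = B.
P[3]: D(K, B) = 9; 9 ⊕ D = 4.
P[4]: D(K, 6) = 4; 4 ⊕ B = F.
P[5]: D(K, E) = C; C ⊕ 6 = A.
Blocks that differ from the original plaintext: P[3], P[4].

P[1] = 1, P[2] = B, P[3] = 4, P[4] = F, P[5] = A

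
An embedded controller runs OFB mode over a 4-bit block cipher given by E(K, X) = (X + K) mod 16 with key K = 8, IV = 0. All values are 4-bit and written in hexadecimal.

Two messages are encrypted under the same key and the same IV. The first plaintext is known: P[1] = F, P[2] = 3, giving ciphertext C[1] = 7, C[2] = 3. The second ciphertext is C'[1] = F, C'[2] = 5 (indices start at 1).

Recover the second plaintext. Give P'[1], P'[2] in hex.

In OFB with a reused IV, both messages share the same keystream S_i, so C_i ⊕ C'_i = P_i ⊕ P'_i and thus P'_i = P_i ⊕ C_i ⊕ C'_i.
P'[1]: F ⊕ 7 ⊕ F = 7.
P'[2]: 3 ⊕ 3 ⊕ 5 = 5.

P'[1] = 7, P'[2] = 5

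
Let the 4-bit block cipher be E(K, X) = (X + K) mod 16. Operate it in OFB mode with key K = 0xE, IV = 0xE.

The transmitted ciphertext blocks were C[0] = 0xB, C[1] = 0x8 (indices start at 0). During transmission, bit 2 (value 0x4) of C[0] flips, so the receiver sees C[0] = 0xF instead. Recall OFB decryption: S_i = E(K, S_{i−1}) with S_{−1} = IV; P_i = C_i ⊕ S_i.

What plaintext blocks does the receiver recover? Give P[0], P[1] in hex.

Only C[0] changed, to 0xF. In OFB, a change in C_i flips the same bit in P_i only; the keystream is unaffected. Decrypting the received ciphertext:
P[0]: S = E(K, 0xE) = 0xC; 0xF ⊕ 0xC = 0x3.
P[1]: S = E(K, 0xC) = 0xA; 0x8 ⊕ 0xA = 0x2.
Blocks that differ from the original plaintext: P[0].

P[0] = 0x3, P[1] = 0x2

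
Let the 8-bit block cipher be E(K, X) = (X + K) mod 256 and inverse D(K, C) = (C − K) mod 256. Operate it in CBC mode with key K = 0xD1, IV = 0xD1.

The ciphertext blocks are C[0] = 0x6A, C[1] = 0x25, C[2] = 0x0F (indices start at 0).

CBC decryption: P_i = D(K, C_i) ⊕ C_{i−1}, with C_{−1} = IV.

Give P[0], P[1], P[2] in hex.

P[0]: D(K, 0x6A) = 0x99; 0x99 ⊕ 0xD1 = 0x48.
P[1]: D(K, 0x25) = 0x54; 0x54 ⊕ 0x6A = 0x3E.
P[2]: D(K, 0x0F) = 0x3E; 0x3E ⊕ 0x25 = 0x1B.

P[0] = 0x48, P[1] = 0x3E, P[2] = 0x1B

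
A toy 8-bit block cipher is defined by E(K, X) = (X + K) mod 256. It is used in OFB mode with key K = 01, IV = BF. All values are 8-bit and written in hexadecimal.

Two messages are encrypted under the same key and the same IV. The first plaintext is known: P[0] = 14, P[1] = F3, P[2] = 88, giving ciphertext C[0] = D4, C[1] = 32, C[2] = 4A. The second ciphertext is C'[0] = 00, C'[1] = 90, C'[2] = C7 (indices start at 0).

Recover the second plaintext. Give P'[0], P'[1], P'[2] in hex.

In OFB with a reused IV, both messages share the same keystream S_i, so C_i ⊕ C'_i = P_i ⊕ P'_i and thus P'_i = P_i ⊕ C_i ⊕ C'_i.
P'[0]: 14 ⊕ D4 ⊕ 00 = C0.
P'[1]: F3 ⊕ 32 ⊕ 90 = 51.
P'[2]: 88 ⊕ 4A ⊕ C7 = 05.

P'[0] = C0, P'[1] = 51, P'[2] = 05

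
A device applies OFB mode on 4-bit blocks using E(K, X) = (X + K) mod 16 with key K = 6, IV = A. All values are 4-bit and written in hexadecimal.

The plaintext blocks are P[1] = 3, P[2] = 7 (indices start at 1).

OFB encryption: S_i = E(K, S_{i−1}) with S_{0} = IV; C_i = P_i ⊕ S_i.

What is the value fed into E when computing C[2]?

C[1]: S = E(K, A) = 0; 3 ⊕ 0 = 3.
C[2]: S = E(K, 0) = 6; 7 ⊕ 6 = 1.
So the input to E for block [2] is 0.

0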